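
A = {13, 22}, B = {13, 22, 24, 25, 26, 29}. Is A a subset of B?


A ⊆ B means every element of A is in B.
All elements of A are in B.
So A ⊆ B.

Yes, A ⊆ B


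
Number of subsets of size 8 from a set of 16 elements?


C(n,k) = n! / (k!(n-k)!)
C(16,8) = 16! / (8!8!)
= 12870

C(16,8) = 12870


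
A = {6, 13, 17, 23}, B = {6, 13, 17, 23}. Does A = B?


Two sets are equal iff they have exactly the same elements.
A = {6, 13, 17, 23}
B = {6, 13, 17, 23}
Same elements → A = B

Yes, A = B


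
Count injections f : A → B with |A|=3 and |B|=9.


An injection sends each of |A| = 3 inputs to a distinct output in B.
# injections = |B|·(|B|-1)·…·(|B|-|A|+1) = 9! / (9 - 3)!
= 9 × 8 × 7
= 504

Number of injections = 504


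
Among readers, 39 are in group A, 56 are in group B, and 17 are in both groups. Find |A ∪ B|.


|A ∪ B| = |A| + |B| - |A ∩ B|
= 39 + 56 - 17
= 78

|A ∪ B| = 78


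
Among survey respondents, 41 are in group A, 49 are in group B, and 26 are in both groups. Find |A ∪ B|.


|A ∪ B| = |A| + |B| - |A ∩ B|
= 41 + 49 - 26
= 64

|A ∪ B| = 64


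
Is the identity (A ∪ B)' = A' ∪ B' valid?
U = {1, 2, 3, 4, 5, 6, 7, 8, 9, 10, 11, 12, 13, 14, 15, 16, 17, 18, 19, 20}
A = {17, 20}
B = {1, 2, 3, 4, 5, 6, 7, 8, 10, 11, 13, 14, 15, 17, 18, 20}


LHS: A ∪ B = {1, 2, 3, 4, 5, 6, 7, 8, 10, 11, 13, 14, 15, 17, 18, 20}
(A ∪ B)' = U \ (A ∪ B) = {9, 12, 16, 19}
A' = {1, 2, 3, 4, 5, 6, 7, 8, 9, 10, 11, 12, 13, 14, 15, 16, 18, 19}, B' = {9, 12, 16, 19}
Claimed RHS: A' ∪ B' = {1, 2, 3, 4, 5, 6, 7, 8, 9, 10, 11, 12, 13, 14, 15, 16, 18, 19}
Identity is INVALID: LHS = {9, 12, 16, 19} but the RHS claimed here equals {1, 2, 3, 4, 5, 6, 7, 8, 9, 10, 11, 12, 13, 14, 15, 16, 18, 19}. The correct form is (A ∪ B)' = A' ∩ B'.

Identity is invalid: (A ∪ B)' = {9, 12, 16, 19} but A' ∪ B' = {1, 2, 3, 4, 5, 6, 7, 8, 9, 10, 11, 12, 13, 14, 15, 16, 18, 19}. The correct De Morgan law is (A ∪ B)' = A' ∩ B'.


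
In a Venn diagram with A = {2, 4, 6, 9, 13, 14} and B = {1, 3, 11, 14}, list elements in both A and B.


A = {2, 4, 6, 9, 13, 14}
B = {1, 3, 11, 14}
Region: in both A and B
Elements: {14}

Elements in both A and B: {14}


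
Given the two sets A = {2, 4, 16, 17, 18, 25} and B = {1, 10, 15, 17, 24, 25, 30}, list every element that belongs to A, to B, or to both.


A ∪ B = all elements in A or B (or both)
A = {2, 4, 16, 17, 18, 25}
B = {1, 10, 15, 17, 24, 25, 30}
A ∪ B = {1, 2, 4, 10, 15, 16, 17, 18, 24, 25, 30}

A ∪ B = {1, 2, 4, 10, 15, 16, 17, 18, 24, 25, 30}


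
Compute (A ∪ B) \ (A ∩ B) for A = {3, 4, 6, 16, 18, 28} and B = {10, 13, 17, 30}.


A △ B = (A \ B) ∪ (B \ A) = elements in exactly one of A or B
A \ B = {3, 4, 6, 16, 18, 28}
B \ A = {10, 13, 17, 30}
A △ B = {3, 4, 6, 10, 13, 16, 17, 18, 28, 30}

A △ B = {3, 4, 6, 10, 13, 16, 17, 18, 28, 30}


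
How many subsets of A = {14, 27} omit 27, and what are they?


A subset of A that omits 27 is a subset of A \ {27}, so there are 2^(n-1) = 2^1 = 2 of them.
Subsets excluding 27: ∅, {14}

Subsets excluding 27 (2 total): ∅, {14}


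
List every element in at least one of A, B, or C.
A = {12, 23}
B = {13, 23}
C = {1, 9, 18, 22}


A ∪ B = {12, 13, 23}
(A ∪ B) ∪ C = {1, 9, 12, 13, 18, 22, 23}

A ∪ B ∪ C = {1, 9, 12, 13, 18, 22, 23}


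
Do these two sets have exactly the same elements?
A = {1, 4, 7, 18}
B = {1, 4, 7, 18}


Two sets are equal iff they have exactly the same elements.
A = {1, 4, 7, 18}
B = {1, 4, 7, 18}
Same elements → A = B

Yes, A = B


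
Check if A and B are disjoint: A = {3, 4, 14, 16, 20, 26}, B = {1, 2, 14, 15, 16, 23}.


Disjoint means A ∩ B = ∅.
A ∩ B = {14, 16}
A ∩ B ≠ ∅, so A and B are NOT disjoint.

No, A and B are not disjoint (A ∩ B = {14, 16})


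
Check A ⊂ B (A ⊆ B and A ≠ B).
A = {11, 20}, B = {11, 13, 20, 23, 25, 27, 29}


A ⊂ B requires: A ⊆ B AND A ≠ B.
A ⊆ B? Yes
A = B? No
A ⊂ B: Yes (A is a proper subset of B)

Yes, A ⊂ B


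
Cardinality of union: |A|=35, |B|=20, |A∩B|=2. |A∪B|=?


|A ∪ B| = |A| + |B| - |A ∩ B|
= 35 + 20 - 2
= 53

|A ∪ B| = 53


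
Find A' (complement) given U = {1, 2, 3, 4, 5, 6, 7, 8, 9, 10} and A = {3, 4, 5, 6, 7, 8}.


Aᶜ = U \ A = elements in U but not in A
U = {1, 2, 3, 4, 5, 6, 7, 8, 9, 10}
A = {3, 4, 5, 6, 7, 8}
Aᶜ = {1, 2, 9, 10}

Aᶜ = {1, 2, 9, 10}


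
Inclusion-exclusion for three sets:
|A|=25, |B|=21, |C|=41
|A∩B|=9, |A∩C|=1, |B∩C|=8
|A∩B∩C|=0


|A∪B∪C| = |A|+|B|+|C| - |A∩B|-|A∩C|-|B∩C| + |A∩B∩C|
= 25+21+41 - 9-1-8 + 0
= 87 - 18 + 0
= 69

|A ∪ B ∪ C| = 69


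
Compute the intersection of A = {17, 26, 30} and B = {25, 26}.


A ∩ B = elements in both A and B
A = {17, 26, 30}
B = {25, 26}
A ∩ B = {26}

A ∩ B = {26}


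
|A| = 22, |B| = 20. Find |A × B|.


|A × B| = |A| × |B|
= 22 × 20
= 440

|A × B| = 440


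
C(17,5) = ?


C(n,k) = n! / (k!(n-k)!)
C(17,5) = 17! / (5!12!)
= 6188

C(17,5) = 6188


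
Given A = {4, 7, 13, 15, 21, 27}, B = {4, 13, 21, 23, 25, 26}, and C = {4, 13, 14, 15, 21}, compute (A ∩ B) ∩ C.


A ∩ B = {4, 13, 21}
(A ∩ B) ∩ C = {4, 13, 21}

A ∩ B ∩ C = {4, 13, 21}


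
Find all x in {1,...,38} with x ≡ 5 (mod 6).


Checking each candidate:
Condition: x in {1,...,38} with x ≡ 5 (mod 6)
Result = {5, 11, 17, 23, 29, 35}

{5, 11, 17, 23, 29, 35}


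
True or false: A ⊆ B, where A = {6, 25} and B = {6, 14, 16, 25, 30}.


A ⊆ B means every element of A is in B.
All elements of A are in B.
So A ⊆ B.

Yes, A ⊆ B


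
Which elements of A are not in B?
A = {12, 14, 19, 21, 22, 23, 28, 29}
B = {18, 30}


A \ B = elements in A but not in B
A = {12, 14, 19, 21, 22, 23, 28, 29}
B = {18, 30}
Remove from A any elements in B
A \ B = {12, 14, 19, 21, 22, 23, 28, 29}

A \ B = {12, 14, 19, 21, 22, 23, 28, 29}


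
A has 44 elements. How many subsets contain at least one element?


Total subsets = 2^n = 2^44 = 17592186044416
Non-empty subsets exclude the empty set: 2^n - 1
= 17592186044416 - 1
= 17592186044415

Number of non-empty subsets = 17592186044415


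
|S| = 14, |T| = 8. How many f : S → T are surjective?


n = |S| = 14, k = |T| = 8. Surjections via inclusion-exclusion:
S(n,k) = Σ(-1)^i × C(k,i) × (k-i)^n, i=0 to k
i=0: (-1)^0×C(8,0)×8^14 = 4398046511104
i=1: (-1)^1×C(8,1)×7^14 = -5425784582792
i=2: (-1)^2×C(8,2)×6^14 = 2194196594688
i=3: (-1)^3×C(8,3)×5^14 = -341796875000
i=4: (-1)^4×C(8,4)×4^14 = 18790481920
i=5: (-1)^5×C(8,5)×3^14 = -267846264
i=6: (-1)^6×C(8,6)×2^14 = 458752
i=7: (-1)^7×C(8,7)×1^14 = -8
i=8: (-1)^8×C(8,8)×0^14 = 0
Total = 843184742400

Number of surjections = 843184742400


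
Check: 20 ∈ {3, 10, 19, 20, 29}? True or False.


A = {3, 10, 19, 20, 29}
Checking if 20 is in A
20 is in A → True

20 ∈ A


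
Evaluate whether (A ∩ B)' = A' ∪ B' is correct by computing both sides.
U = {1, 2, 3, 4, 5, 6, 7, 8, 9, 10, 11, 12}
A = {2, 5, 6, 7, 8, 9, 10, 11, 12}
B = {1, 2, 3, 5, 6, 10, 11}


LHS: A ∩ B = {2, 5, 6, 10, 11}
(A ∩ B)' = U \ (A ∩ B) = {1, 3, 4, 7, 8, 9, 12}
A' = {1, 3, 4}, B' = {4, 7, 8, 9, 12}
Claimed RHS: A' ∪ B' = {1, 3, 4, 7, 8, 9, 12}
Identity is VALID: LHS = RHS = {1, 3, 4, 7, 8, 9, 12} ✓

Identity is valid. (A ∩ B)' = A' ∪ B' = {1, 3, 4, 7, 8, 9, 12}


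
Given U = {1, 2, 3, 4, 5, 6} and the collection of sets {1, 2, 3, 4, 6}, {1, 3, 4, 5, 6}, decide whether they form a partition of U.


A partition requires: (1) non-empty parts, (2) pairwise disjoint, (3) union = U
Parts: {1, 2, 3, 4, 6}, {1, 3, 4, 5, 6}
Union of parts: {1, 2, 3, 4, 5, 6}
U = {1, 2, 3, 4, 5, 6}
All non-empty? True
Pairwise disjoint? False
Covers U? True

No, not a valid partition


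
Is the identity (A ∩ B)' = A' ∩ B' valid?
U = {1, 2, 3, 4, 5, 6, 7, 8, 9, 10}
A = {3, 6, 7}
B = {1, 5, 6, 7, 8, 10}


LHS: A ∩ B = {6, 7}
(A ∩ B)' = U \ (A ∩ B) = {1, 2, 3, 4, 5, 8, 9, 10}
A' = {1, 2, 4, 5, 8, 9, 10}, B' = {2, 3, 4, 9}
Claimed RHS: A' ∩ B' = {2, 4, 9}
Identity is INVALID: LHS = {1, 2, 3, 4, 5, 8, 9, 10} but the RHS claimed here equals {2, 4, 9}. The correct form is (A ∩ B)' = A' ∪ B'.

Identity is invalid: (A ∩ B)' = {1, 2, 3, 4, 5, 8, 9, 10} but A' ∩ B' = {2, 4, 9}. The correct De Morgan law is (A ∩ B)' = A' ∪ B'.


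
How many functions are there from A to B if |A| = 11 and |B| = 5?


Each of |A| = 11 inputs maps to any of |B| = 5 outputs.
# functions = |B|^|A| = 5^11
= 48828125

Number of functions = 48828125


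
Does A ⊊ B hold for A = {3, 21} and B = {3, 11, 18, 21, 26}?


A ⊂ B requires: A ⊆ B AND A ≠ B.
A ⊆ B? Yes
A = B? No
A ⊂ B: Yes (A is a proper subset of B)

Yes, A ⊂ B


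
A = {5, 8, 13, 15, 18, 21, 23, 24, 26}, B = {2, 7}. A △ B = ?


A △ B = (A \ B) ∪ (B \ A) = elements in exactly one of A or B
A \ B = {5, 8, 13, 15, 18, 21, 23, 24, 26}
B \ A = {2, 7}
A △ B = {2, 5, 7, 8, 13, 15, 18, 21, 23, 24, 26}

A △ B = {2, 5, 7, 8, 13, 15, 18, 21, 23, 24, 26}


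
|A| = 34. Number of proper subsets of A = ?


Total subsets = 2^n = 2^34 = 17179869184
Proper subsets exclude the set itself: 2^n - 1
= 17179869184 - 1
= 17179869183

Number of proper subsets = 17179869183


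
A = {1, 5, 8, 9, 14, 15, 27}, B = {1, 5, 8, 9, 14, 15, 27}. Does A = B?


Two sets are equal iff they have exactly the same elements.
A = {1, 5, 8, 9, 14, 15, 27}
B = {1, 5, 8, 9, 14, 15, 27}
Same elements → A = B

Yes, A = B


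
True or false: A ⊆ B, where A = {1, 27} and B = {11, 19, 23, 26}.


A ⊆ B means every element of A is in B.
Elements in A not in B: {1, 27}
So A ⊄ B.

No, A ⊄ B


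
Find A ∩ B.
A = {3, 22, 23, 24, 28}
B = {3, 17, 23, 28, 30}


A ∩ B = elements in both A and B
A = {3, 22, 23, 24, 28}
B = {3, 17, 23, 28, 30}
A ∩ B = {3, 23, 28}

A ∩ B = {3, 23, 28}


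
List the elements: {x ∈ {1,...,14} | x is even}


Checking each candidate:
Condition: even numbers in {1,...,14}
Result = {2, 4, 6, 8, 10, 12, 14}

{2, 4, 6, 8, 10, 12, 14}


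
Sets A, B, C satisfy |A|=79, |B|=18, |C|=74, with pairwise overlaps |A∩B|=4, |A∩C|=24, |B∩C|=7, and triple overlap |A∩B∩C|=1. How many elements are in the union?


|A∪B∪C| = |A|+|B|+|C| - |A∩B|-|A∩C|-|B∩C| + |A∩B∩C|
= 79+18+74 - 4-24-7 + 1
= 171 - 35 + 1
= 137

|A ∪ B ∪ C| = 137


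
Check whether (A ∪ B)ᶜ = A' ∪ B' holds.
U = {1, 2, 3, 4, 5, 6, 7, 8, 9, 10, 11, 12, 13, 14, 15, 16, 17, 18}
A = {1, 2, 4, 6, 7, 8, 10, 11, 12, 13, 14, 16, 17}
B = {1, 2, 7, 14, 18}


LHS: A ∪ B = {1, 2, 4, 6, 7, 8, 10, 11, 12, 13, 14, 16, 17, 18}
(A ∪ B)' = U \ (A ∪ B) = {3, 5, 9, 15}
A' = {3, 5, 9, 15, 18}, B' = {3, 4, 5, 6, 8, 9, 10, 11, 12, 13, 15, 16, 17}
Claimed RHS: A' ∪ B' = {3, 4, 5, 6, 8, 9, 10, 11, 12, 13, 15, 16, 17, 18}
Identity is INVALID: LHS = {3, 5, 9, 15} but the RHS claimed here equals {3, 4, 5, 6, 8, 9, 10, 11, 12, 13, 15, 16, 17, 18}. The correct form is (A ∪ B)' = A' ∩ B'.

Identity is invalid: (A ∪ B)' = {3, 5, 9, 15} but A' ∪ B' = {3, 4, 5, 6, 8, 9, 10, 11, 12, 13, 15, 16, 17, 18}. The correct De Morgan law is (A ∪ B)' = A' ∩ B'.


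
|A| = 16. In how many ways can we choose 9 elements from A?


C(n,k) = n! / (k!(n-k)!)
C(16,9) = 16! / (9!7!)
= 11440

C(16,9) = 11440


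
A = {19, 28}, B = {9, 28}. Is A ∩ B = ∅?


Disjoint means A ∩ B = ∅.
A ∩ B = {28}
A ∩ B ≠ ∅, so A and B are NOT disjoint.

No, A and B are not disjoint (A ∩ B = {28})


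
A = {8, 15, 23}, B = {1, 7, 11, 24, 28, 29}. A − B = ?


A \ B = elements in A but not in B
A = {8, 15, 23}
B = {1, 7, 11, 24, 28, 29}
Remove from A any elements in B
A \ B = {8, 15, 23}

A \ B = {8, 15, 23}


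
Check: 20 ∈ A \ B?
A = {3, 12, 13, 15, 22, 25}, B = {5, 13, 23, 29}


A = {3, 12, 13, 15, 22, 25}, B = {5, 13, 23, 29}
A \ B = elements in A but not in B
A \ B = {3, 12, 15, 22, 25}
Checking if 20 ∈ A \ B
20 is not in A \ B → False

20 ∉ A \ B


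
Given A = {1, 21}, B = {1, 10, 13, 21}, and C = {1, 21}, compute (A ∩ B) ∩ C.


A ∩ B = {1, 21}
(A ∩ B) ∩ C = {1, 21}

A ∩ B ∩ C = {1, 21}


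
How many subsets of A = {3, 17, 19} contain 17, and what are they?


A subset of A contains 17 iff the remaining 2 elements form any subset of A \ {17}.
Count: 2^(n-1) = 2^2 = 4
Subsets containing 17: {17}, {3, 17}, {17, 19}, {3, 17, 19}

Subsets containing 17 (4 total): {17}, {3, 17}, {17, 19}, {3, 17, 19}


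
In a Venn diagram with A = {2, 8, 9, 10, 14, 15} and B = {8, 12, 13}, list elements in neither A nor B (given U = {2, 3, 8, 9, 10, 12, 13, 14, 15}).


A = {2, 8, 9, 10, 14, 15}
B = {8, 12, 13}
Region: in neither A nor B (given U = {2, 3, 8, 9, 10, 12, 13, 14, 15})
Elements: {3}

Elements in neither A nor B (given U = {2, 3, 8, 9, 10, 12, 13, 14, 15}): {3}


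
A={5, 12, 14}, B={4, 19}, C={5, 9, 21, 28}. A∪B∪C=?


A ∪ B = {4, 5, 12, 14, 19}
(A ∪ B) ∪ C = {4, 5, 9, 12, 14, 19, 21, 28}

A ∪ B ∪ C = {4, 5, 9, 12, 14, 19, 21, 28}


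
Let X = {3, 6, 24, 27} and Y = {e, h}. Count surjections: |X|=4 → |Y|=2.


n = |X| = 4, k = |Y| = 2. Surjections via inclusion-exclusion:
S(n,k) = Σ(-1)^i × C(k,i) × (k-i)^n, i=0 to k
i=0: (-1)^0×C(2,0)×2^4 = 16
i=1: (-1)^1×C(2,1)×1^4 = -2
i=2: (-1)^2×C(2,2)×0^4 = 0
Total = 14

Number of surjections = 14


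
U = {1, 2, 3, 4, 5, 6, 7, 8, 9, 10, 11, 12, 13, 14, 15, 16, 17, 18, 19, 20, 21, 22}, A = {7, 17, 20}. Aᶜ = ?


Aᶜ = U \ A = elements in U but not in A
U = {1, 2, 3, 4, 5, 6, 7, 8, 9, 10, 11, 12, 13, 14, 15, 16, 17, 18, 19, 20, 21, 22}
A = {7, 17, 20}
Aᶜ = {1, 2, 3, 4, 5, 6, 8, 9, 10, 11, 12, 13, 14, 15, 16, 18, 19, 21, 22}

Aᶜ = {1, 2, 3, 4, 5, 6, 8, 9, 10, 11, 12, 13, 14, 15, 16, 18, 19, 21, 22}


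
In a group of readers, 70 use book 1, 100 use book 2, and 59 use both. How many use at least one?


|A ∪ B| = |A| + |B| - |A ∩ B|
= 70 + 100 - 59
= 111

|A ∪ B| = 111


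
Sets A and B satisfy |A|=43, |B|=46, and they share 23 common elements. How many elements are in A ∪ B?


|A ∪ B| = |A| + |B| - |A ∩ B|
= 43 + 46 - 23
= 66

|A ∪ B| = 66


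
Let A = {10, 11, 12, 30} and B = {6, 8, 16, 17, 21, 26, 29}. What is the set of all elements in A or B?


A ∪ B = all elements in A or B (or both)
A = {10, 11, 12, 30}
B = {6, 8, 16, 17, 21, 26, 29}
A ∪ B = {6, 8, 10, 11, 12, 16, 17, 21, 26, 29, 30}

A ∪ B = {6, 8, 10, 11, 12, 16, 17, 21, 26, 29, 30}


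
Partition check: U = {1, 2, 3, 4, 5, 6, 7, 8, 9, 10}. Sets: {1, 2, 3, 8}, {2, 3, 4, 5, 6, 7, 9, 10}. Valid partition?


A partition requires: (1) non-empty parts, (2) pairwise disjoint, (3) union = U
Parts: {1, 2, 3, 8}, {2, 3, 4, 5, 6, 7, 9, 10}
Union of parts: {1, 2, 3, 4, 5, 6, 7, 8, 9, 10}
U = {1, 2, 3, 4, 5, 6, 7, 8, 9, 10}
All non-empty? True
Pairwise disjoint? False
Covers U? True

No, not a valid partition


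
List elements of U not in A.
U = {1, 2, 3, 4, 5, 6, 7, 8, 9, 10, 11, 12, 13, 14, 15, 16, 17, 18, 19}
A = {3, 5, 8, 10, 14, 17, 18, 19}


Aᶜ = U \ A = elements in U but not in A
U = {1, 2, 3, 4, 5, 6, 7, 8, 9, 10, 11, 12, 13, 14, 15, 16, 17, 18, 19}
A = {3, 5, 8, 10, 14, 17, 18, 19}
Aᶜ = {1, 2, 4, 6, 7, 9, 11, 12, 13, 15, 16}

Aᶜ = {1, 2, 4, 6, 7, 9, 11, 12, 13, 15, 16}


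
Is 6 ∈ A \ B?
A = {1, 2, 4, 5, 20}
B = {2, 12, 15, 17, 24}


A = {1, 2, 4, 5, 20}, B = {2, 12, 15, 17, 24}
A \ B = elements in A but not in B
A \ B = {1, 4, 5, 20}
Checking if 6 ∈ A \ B
6 is not in A \ B → False

6 ∉ A \ B


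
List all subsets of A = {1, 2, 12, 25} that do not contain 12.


A subset of A that omits 12 is a subset of A \ {12}, so there are 2^(n-1) = 2^3 = 8 of them.
Subsets excluding 12: ∅, {1}, {2}, {25}, {1, 2}, {1, 25}, {2, 25}, {1, 2, 25}

Subsets excluding 12 (8 total): ∅, {1}, {2}, {25}, {1, 2}, {1, 25}, {2, 25}, {1, 2, 25}


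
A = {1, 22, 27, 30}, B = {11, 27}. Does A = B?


Two sets are equal iff they have exactly the same elements.
A = {1, 22, 27, 30}
B = {11, 27}
Differences: {1, 11, 22, 30}
A ≠ B

No, A ≠ B


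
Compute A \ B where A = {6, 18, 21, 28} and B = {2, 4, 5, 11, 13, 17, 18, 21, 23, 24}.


A \ B = elements in A but not in B
A = {6, 18, 21, 28}
B = {2, 4, 5, 11, 13, 17, 18, 21, 23, 24}
Remove from A any elements in B
A \ B = {6, 28}

A \ B = {6, 28}


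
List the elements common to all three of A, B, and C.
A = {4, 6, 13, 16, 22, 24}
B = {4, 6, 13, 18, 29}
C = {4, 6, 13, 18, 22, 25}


A ∩ B = {4, 6, 13}
(A ∩ B) ∩ C = {4, 6, 13}

A ∩ B ∩ C = {4, 6, 13}


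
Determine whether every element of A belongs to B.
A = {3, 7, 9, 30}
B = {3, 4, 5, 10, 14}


A ⊆ B means every element of A is in B.
Elements in A not in B: {7, 9, 30}
So A ⊄ B.

No, A ⊄ B


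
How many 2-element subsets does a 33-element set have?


C(n,k) = n! / (k!(n-k)!)
C(33,2) = 33! / (2!31!)
= 528

C(33,2) = 528


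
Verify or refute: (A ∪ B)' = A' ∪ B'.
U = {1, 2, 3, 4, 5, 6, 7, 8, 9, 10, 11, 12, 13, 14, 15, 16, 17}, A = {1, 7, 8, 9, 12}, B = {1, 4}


LHS: A ∪ B = {1, 4, 7, 8, 9, 12}
(A ∪ B)' = U \ (A ∪ B) = {2, 3, 5, 6, 10, 11, 13, 14, 15, 16, 17}
A' = {2, 3, 4, 5, 6, 10, 11, 13, 14, 15, 16, 17}, B' = {2, 3, 5, 6, 7, 8, 9, 10, 11, 12, 13, 14, 15, 16, 17}
Claimed RHS: A' ∪ B' = {2, 3, 4, 5, 6, 7, 8, 9, 10, 11, 12, 13, 14, 15, 16, 17}
Identity is INVALID: LHS = {2, 3, 5, 6, 10, 11, 13, 14, 15, 16, 17} but the RHS claimed here equals {2, 3, 4, 5, 6, 7, 8, 9, 10, 11, 12, 13, 14, 15, 16, 17}. The correct form is (A ∪ B)' = A' ∩ B'.

Identity is invalid: (A ∪ B)' = {2, 3, 5, 6, 10, 11, 13, 14, 15, 16, 17} but A' ∪ B' = {2, 3, 4, 5, 6, 7, 8, 9, 10, 11, 12, 13, 14, 15, 16, 17}. The correct De Morgan law is (A ∪ B)' = A' ∩ B'.


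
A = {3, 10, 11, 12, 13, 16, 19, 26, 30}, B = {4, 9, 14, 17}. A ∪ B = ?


A ∪ B = all elements in A or B (or both)
A = {3, 10, 11, 12, 13, 16, 19, 26, 30}
B = {4, 9, 14, 17}
A ∪ B = {3, 4, 9, 10, 11, 12, 13, 14, 16, 17, 19, 26, 30}

A ∪ B = {3, 4, 9, 10, 11, 12, 13, 14, 16, 17, 19, 26, 30}


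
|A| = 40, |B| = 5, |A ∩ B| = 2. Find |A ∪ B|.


|A ∪ B| = |A| + |B| - |A ∩ B|
= 40 + 5 - 2
= 43

|A ∪ B| = 43


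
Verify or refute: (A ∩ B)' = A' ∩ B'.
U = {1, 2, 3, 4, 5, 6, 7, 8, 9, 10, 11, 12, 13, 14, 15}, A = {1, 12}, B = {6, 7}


LHS: A ∩ B = ∅
(A ∩ B)' = U \ (A ∩ B) = {1, 2, 3, 4, 5, 6, 7, 8, 9, 10, 11, 12, 13, 14, 15}
A' = {2, 3, 4, 5, 6, 7, 8, 9, 10, 11, 13, 14, 15}, B' = {1, 2, 3, 4, 5, 8, 9, 10, 11, 12, 13, 14, 15}
Claimed RHS: A' ∩ B' = {2, 3, 4, 5, 8, 9, 10, 11, 13, 14, 15}
Identity is INVALID: LHS = {1, 2, 3, 4, 5, 6, 7, 8, 9, 10, 11, 12, 13, 14, 15} but the RHS claimed here equals {2, 3, 4, 5, 8, 9, 10, 11, 13, 14, 15}. The correct form is (A ∩ B)' = A' ∪ B'.

Identity is invalid: (A ∩ B)' = {1, 2, 3, 4, 5, 6, 7, 8, 9, 10, 11, 12, 13, 14, 15} but A' ∩ B' = {2, 3, 4, 5, 8, 9, 10, 11, 13, 14, 15}. The correct De Morgan law is (A ∩ B)' = A' ∪ B'.


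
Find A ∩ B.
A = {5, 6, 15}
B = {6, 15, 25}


A ∩ B = elements in both A and B
A = {5, 6, 15}
B = {6, 15, 25}
A ∩ B = {6, 15}

A ∩ B = {6, 15}


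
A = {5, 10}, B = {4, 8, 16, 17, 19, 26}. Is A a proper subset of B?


A ⊂ B requires: A ⊆ B AND A ≠ B.
A ⊆ B? No
A ⊄ B, so A is not a proper subset.

No, A is not a proper subset of B


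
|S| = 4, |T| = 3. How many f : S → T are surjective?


n = |S| = 4, k = |T| = 3. Surjections via inclusion-exclusion:
S(n,k) = Σ(-1)^i × C(k,i) × (k-i)^n, i=0 to k
i=0: (-1)^0×C(3,0)×3^4 = 81
i=1: (-1)^1×C(3,1)×2^4 = -48
i=2: (-1)^2×C(3,2)×1^4 = 3
i=3: (-1)^3×C(3,3)×0^4 = 0
Total = 36

Number of surjections = 36


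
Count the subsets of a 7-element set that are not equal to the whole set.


Total subsets = 2^n = 2^7 = 128
Proper subsets exclude the set itself: 2^n - 1
= 128 - 1
= 127

Number of proper subsets = 127


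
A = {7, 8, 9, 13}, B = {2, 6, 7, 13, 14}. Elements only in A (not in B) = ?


A = {7, 8, 9, 13}
B = {2, 6, 7, 13, 14}
Region: only in A (not in B)
Elements: {8, 9}

Elements only in A (not in B): {8, 9}


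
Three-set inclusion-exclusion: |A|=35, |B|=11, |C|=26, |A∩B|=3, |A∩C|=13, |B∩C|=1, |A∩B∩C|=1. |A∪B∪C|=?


|A∪B∪C| = |A|+|B|+|C| - |A∩B|-|A∩C|-|B∩C| + |A∩B∩C|
= 35+11+26 - 3-13-1 + 1
= 72 - 17 + 1
= 56

|A ∪ B ∪ C| = 56


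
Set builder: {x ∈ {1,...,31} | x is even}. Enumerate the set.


Checking each candidate:
Condition: even numbers in {1,...,31}
Result = {2, 4, 6, 8, 10, 12, 14, 16, 18, 20, 22, 24, 26, 28, 30}

{2, 4, 6, 8, 10, 12, 14, 16, 18, 20, 22, 24, 26, 28, 30}


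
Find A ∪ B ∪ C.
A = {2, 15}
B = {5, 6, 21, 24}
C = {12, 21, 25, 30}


A ∪ B = {2, 5, 6, 15, 21, 24}
(A ∪ B) ∪ C = {2, 5, 6, 12, 15, 21, 24, 25, 30}

A ∪ B ∪ C = {2, 5, 6, 12, 15, 21, 24, 25, 30}


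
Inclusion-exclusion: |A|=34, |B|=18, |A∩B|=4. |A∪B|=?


|A ∪ B| = |A| + |B| - |A ∩ B|
= 34 + 18 - 4
= 48

|A ∪ B| = 48


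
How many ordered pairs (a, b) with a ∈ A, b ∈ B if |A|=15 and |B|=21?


|A × B| = |A| × |B|
= 15 × 21
= 315

|A × B| = 315


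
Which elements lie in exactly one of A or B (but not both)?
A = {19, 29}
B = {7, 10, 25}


A △ B = (A \ B) ∪ (B \ A) = elements in exactly one of A or B
A \ B = {19, 29}
B \ A = {7, 10, 25}
A △ B = {7, 10, 19, 25, 29}

A △ B = {7, 10, 19, 25, 29}


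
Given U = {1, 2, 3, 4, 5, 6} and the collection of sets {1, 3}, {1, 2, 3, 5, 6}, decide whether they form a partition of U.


A partition requires: (1) non-empty parts, (2) pairwise disjoint, (3) union = U
Parts: {1, 3}, {1, 2, 3, 5, 6}
Union of parts: {1, 2, 3, 5, 6}
U = {1, 2, 3, 4, 5, 6}
All non-empty? True
Pairwise disjoint? False
Covers U? False

No, not a valid partition


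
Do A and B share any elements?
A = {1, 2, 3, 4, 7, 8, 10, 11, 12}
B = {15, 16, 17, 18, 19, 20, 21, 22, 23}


Disjoint means A ∩ B = ∅.
A ∩ B = ∅
A ∩ B = ∅, so A and B are disjoint.

No — A and B share no elements (A ∩ B = ∅), so they are disjoint


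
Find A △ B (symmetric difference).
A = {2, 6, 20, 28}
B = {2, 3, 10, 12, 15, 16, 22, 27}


A △ B = (A \ B) ∪ (B \ A) = elements in exactly one of A or B
A \ B = {6, 20, 28}
B \ A = {3, 10, 12, 15, 16, 22, 27}
A △ B = {3, 6, 10, 12, 15, 16, 20, 22, 27, 28}

A △ B = {3, 6, 10, 12, 15, 16, 20, 22, 27, 28}


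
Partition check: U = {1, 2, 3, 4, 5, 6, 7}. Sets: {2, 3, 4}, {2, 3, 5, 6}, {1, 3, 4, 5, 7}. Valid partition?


A partition requires: (1) non-empty parts, (2) pairwise disjoint, (3) union = U
Parts: {2, 3, 4}, {2, 3, 5, 6}, {1, 3, 4, 5, 7}
Union of parts: {1, 2, 3, 4, 5, 6, 7}
U = {1, 2, 3, 4, 5, 6, 7}
All non-empty? True
Pairwise disjoint? False
Covers U? True

No, not a valid partition


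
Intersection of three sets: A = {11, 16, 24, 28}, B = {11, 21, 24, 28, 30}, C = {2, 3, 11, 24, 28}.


A ∩ B = {11, 24, 28}
(A ∩ B) ∩ C = {11, 24, 28}

A ∩ B ∩ C = {11, 24, 28}


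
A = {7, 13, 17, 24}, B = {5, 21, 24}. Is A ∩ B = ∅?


Disjoint means A ∩ B = ∅.
A ∩ B = {24}
A ∩ B ≠ ∅, so A and B are NOT disjoint.

No, A and B are not disjoint (A ∩ B = {24})


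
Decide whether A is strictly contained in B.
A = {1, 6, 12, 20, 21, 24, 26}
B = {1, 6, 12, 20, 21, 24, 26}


A ⊂ B requires: A ⊆ B AND A ≠ B.
A ⊆ B? Yes
A = B? Yes
A = B, so A is not a PROPER subset.

No, A is not a proper subset of B


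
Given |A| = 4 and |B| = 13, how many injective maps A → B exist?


An injection sends each of |A| = 4 inputs to a distinct output in B.
# injections = |B|·(|B|-1)·…·(|B|-|A|+1) = 13! / (13 - 4)!
= 13 × 12 × 11 × 10
= 17160

Number of injections = 17160


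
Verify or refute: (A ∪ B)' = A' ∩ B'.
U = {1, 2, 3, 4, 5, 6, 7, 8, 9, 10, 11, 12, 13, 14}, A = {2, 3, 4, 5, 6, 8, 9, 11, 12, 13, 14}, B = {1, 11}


LHS: A ∪ B = {1, 2, 3, 4, 5, 6, 8, 9, 11, 12, 13, 14}
(A ∪ B)' = U \ (A ∪ B) = {7, 10}
A' = {1, 7, 10}, B' = {2, 3, 4, 5, 6, 7, 8, 9, 10, 12, 13, 14}
Claimed RHS: A' ∩ B' = {7, 10}
Identity is VALID: LHS = RHS = {7, 10} ✓

Identity is valid. (A ∪ B)' = A' ∩ B' = {7, 10}


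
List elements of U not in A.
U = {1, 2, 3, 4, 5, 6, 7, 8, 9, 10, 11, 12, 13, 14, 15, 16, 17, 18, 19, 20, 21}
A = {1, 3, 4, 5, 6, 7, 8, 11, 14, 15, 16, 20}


Aᶜ = U \ A = elements in U but not in A
U = {1, 2, 3, 4, 5, 6, 7, 8, 9, 10, 11, 12, 13, 14, 15, 16, 17, 18, 19, 20, 21}
A = {1, 3, 4, 5, 6, 7, 8, 11, 14, 15, 16, 20}
Aᶜ = {2, 9, 10, 12, 13, 17, 18, 19, 21}

Aᶜ = {2, 9, 10, 12, 13, 17, 18, 19, 21}


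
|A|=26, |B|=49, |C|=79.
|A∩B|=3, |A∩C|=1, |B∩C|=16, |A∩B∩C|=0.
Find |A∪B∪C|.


|A∪B∪C| = |A|+|B|+|C| - |A∩B|-|A∩C|-|B∩C| + |A∩B∩C|
= 26+49+79 - 3-1-16 + 0
= 154 - 20 + 0
= 134

|A ∪ B ∪ C| = 134


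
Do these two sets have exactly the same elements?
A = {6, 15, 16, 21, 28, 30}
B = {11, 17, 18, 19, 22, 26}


Two sets are equal iff they have exactly the same elements.
A = {6, 15, 16, 21, 28, 30}
B = {11, 17, 18, 19, 22, 26}
Differences: {6, 11, 15, 16, 17, 18, 19, 21, 22, 26, 28, 30}
A ≠ B

No, A ≠ B


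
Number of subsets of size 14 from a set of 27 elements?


C(n,k) = n! / (k!(n-k)!)
C(27,14) = 27! / (14!13!)
= 20058300

C(27,14) = 20058300


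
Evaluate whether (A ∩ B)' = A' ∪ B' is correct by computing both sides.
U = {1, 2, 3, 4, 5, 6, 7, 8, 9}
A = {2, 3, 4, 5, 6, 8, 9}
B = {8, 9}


LHS: A ∩ B = {8, 9}
(A ∩ B)' = U \ (A ∩ B) = {1, 2, 3, 4, 5, 6, 7}
A' = {1, 7}, B' = {1, 2, 3, 4, 5, 6, 7}
Claimed RHS: A' ∪ B' = {1, 2, 3, 4, 5, 6, 7}
Identity is VALID: LHS = RHS = {1, 2, 3, 4, 5, 6, 7} ✓

Identity is valid. (A ∩ B)' = A' ∪ B' = {1, 2, 3, 4, 5, 6, 7}


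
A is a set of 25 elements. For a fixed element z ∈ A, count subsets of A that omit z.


Subsets of A avoiding z are subsets of A \ {z}, which has 24 elements.
Count = 2^(n-1) = 2^24
= 16777216

Number of subsets avoiding z = 16777216


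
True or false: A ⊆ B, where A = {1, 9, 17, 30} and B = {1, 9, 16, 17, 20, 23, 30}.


A ⊆ B means every element of A is in B.
All elements of A are in B.
So A ⊆ B.

Yes, A ⊆ B


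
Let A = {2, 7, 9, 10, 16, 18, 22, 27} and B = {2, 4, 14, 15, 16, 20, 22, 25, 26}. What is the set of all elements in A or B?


A ∪ B = all elements in A or B (or both)
A = {2, 7, 9, 10, 16, 18, 22, 27}
B = {2, 4, 14, 15, 16, 20, 22, 25, 26}
A ∪ B = {2, 4, 7, 9, 10, 14, 15, 16, 18, 20, 22, 25, 26, 27}

A ∪ B = {2, 4, 7, 9, 10, 14, 15, 16, 18, 20, 22, 25, 26, 27}


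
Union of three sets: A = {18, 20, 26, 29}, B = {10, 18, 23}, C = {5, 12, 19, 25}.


A ∪ B = {10, 18, 20, 23, 26, 29}
(A ∪ B) ∪ C = {5, 10, 12, 18, 19, 20, 23, 25, 26, 29}

A ∪ B ∪ C = {5, 10, 12, 18, 19, 20, 23, 25, 26, 29}


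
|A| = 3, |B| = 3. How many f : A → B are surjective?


n = |A| = 3, k = |B| = 3. Surjections via inclusion-exclusion:
S(n,k) = Σ(-1)^i × C(k,i) × (k-i)^n, i=0 to k
i=0: (-1)^0×C(3,0)×3^3 = 27
i=1: (-1)^1×C(3,1)×2^3 = -24
i=2: (-1)^2×C(3,2)×1^3 = 3
i=3: (-1)^3×C(3,3)×0^3 = 0
Total = 6

Number of surjections = 6


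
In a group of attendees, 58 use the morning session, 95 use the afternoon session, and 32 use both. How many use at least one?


|A ∪ B| = |A| + |B| - |A ∩ B|
= 58 + 95 - 32
= 121

|A ∪ B| = 121


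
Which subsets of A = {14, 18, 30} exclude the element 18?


A subset of A that omits 18 is a subset of A \ {18}, so there are 2^(n-1) = 2^2 = 4 of them.
Subsets excluding 18: ∅, {14}, {30}, {14, 30}

Subsets excluding 18 (4 total): ∅, {14}, {30}, {14, 30}


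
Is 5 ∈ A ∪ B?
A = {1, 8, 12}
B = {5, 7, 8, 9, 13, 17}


A = {1, 8, 12}, B = {5, 7, 8, 9, 13, 17}
A ∪ B = all elements in A or B
A ∪ B = {1, 5, 7, 8, 9, 12, 13, 17}
Checking if 5 ∈ A ∪ B
5 is in A ∪ B → True

5 ∈ A ∪ B


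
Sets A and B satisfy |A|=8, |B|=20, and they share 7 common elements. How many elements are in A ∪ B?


|A ∪ B| = |A| + |B| - |A ∩ B|
= 8 + 20 - 7
= 21

|A ∪ B| = 21


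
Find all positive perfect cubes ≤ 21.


Checking each candidate:
Condition: positive perfect cubes ≤ 21
Result = {1, 8}

{1, 8}


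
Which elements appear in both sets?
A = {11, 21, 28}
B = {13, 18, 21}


A ∩ B = elements in both A and B
A = {11, 21, 28}
B = {13, 18, 21}
A ∩ B = {21}

A ∩ B = {21}


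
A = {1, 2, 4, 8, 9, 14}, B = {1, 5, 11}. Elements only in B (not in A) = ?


A = {1, 2, 4, 8, 9, 14}
B = {1, 5, 11}
Region: only in B (not in A)
Elements: {5, 11}

Elements only in B (not in A): {5, 11}


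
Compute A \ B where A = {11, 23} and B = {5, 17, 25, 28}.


A \ B = elements in A but not in B
A = {11, 23}
B = {5, 17, 25, 28}
Remove from A any elements in B
A \ B = {11, 23}

A \ B = {11, 23}


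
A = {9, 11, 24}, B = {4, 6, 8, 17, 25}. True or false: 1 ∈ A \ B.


A = {9, 11, 24}, B = {4, 6, 8, 17, 25}
A \ B = elements in A but not in B
A \ B = {9, 11, 24}
Checking if 1 ∈ A \ B
1 is not in A \ B → False

1 ∉ A \ B


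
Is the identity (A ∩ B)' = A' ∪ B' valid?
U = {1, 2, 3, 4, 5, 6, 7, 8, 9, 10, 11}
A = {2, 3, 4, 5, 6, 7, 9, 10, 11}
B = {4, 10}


LHS: A ∩ B = {4, 10}
(A ∩ B)' = U \ (A ∩ B) = {1, 2, 3, 5, 6, 7, 8, 9, 11}
A' = {1, 8}, B' = {1, 2, 3, 5, 6, 7, 8, 9, 11}
Claimed RHS: A' ∪ B' = {1, 2, 3, 5, 6, 7, 8, 9, 11}
Identity is VALID: LHS = RHS = {1, 2, 3, 5, 6, 7, 8, 9, 11} ✓

Identity is valid. (A ∩ B)' = A' ∪ B' = {1, 2, 3, 5, 6, 7, 8, 9, 11}


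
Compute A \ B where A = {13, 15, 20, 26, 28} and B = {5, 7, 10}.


A \ B = elements in A but not in B
A = {13, 15, 20, 26, 28}
B = {5, 7, 10}
Remove from A any elements in B
A \ B = {13, 15, 20, 26, 28}

A \ B = {13, 15, 20, 26, 28}


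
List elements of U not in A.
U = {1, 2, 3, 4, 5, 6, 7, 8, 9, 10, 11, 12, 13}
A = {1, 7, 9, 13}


Aᶜ = U \ A = elements in U but not in A
U = {1, 2, 3, 4, 5, 6, 7, 8, 9, 10, 11, 12, 13}
A = {1, 7, 9, 13}
Aᶜ = {2, 3, 4, 5, 6, 8, 10, 11, 12}

Aᶜ = {2, 3, 4, 5, 6, 8, 10, 11, 12}


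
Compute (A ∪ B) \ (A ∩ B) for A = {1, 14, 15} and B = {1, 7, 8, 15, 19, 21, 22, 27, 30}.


A △ B = (A \ B) ∪ (B \ A) = elements in exactly one of A or B
A \ B = {14}
B \ A = {7, 8, 19, 21, 22, 27, 30}
A △ B = {7, 8, 14, 19, 21, 22, 27, 30}

A △ B = {7, 8, 14, 19, 21, 22, 27, 30}


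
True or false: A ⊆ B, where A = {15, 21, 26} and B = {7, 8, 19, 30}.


A ⊆ B means every element of A is in B.
Elements in A not in B: {15, 21, 26}
So A ⊄ B.

No, A ⊄ B


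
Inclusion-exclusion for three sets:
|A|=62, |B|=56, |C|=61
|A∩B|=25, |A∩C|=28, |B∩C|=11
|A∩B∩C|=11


|A∪B∪C| = |A|+|B|+|C| - |A∩B|-|A∩C|-|B∩C| + |A∩B∩C|
= 62+56+61 - 25-28-11 + 11
= 179 - 64 + 11
= 126

|A ∪ B ∪ C| = 126


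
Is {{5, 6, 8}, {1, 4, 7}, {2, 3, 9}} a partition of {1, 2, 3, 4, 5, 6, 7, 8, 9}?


A partition requires: (1) non-empty parts, (2) pairwise disjoint, (3) union = U
Parts: {5, 6, 8}, {1, 4, 7}, {2, 3, 9}
Union of parts: {1, 2, 3, 4, 5, 6, 7, 8, 9}
U = {1, 2, 3, 4, 5, 6, 7, 8, 9}
All non-empty? True
Pairwise disjoint? True
Covers U? True

Yes, valid partition


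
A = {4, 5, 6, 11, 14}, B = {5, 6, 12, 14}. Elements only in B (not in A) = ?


A = {4, 5, 6, 11, 14}
B = {5, 6, 12, 14}
Region: only in B (not in A)
Elements: {12}

Elements only in B (not in A): {12}


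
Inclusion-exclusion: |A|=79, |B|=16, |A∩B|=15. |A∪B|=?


|A ∪ B| = |A| + |B| - |A ∩ B|
= 79 + 16 - 15
= 80

|A ∪ B| = 80


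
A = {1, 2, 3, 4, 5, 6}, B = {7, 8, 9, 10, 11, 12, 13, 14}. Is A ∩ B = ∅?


Disjoint means A ∩ B = ∅.
A ∩ B = ∅
A ∩ B = ∅, so A and B are disjoint.

Yes, A and B are disjoint


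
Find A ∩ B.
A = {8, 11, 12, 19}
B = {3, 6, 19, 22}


A ∩ B = elements in both A and B
A = {8, 11, 12, 19}
B = {3, 6, 19, 22}
A ∩ B = {19}

A ∩ B = {19}


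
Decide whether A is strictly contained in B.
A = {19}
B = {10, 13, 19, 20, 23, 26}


A ⊂ B requires: A ⊆ B AND A ≠ B.
A ⊆ B? Yes
A = B? No
A ⊂ B: Yes (A is a proper subset of B)

Yes, A ⊂ B


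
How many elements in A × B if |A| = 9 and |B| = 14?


|A × B| = |A| × |B|
= 9 × 14
= 126

|A × B| = 126


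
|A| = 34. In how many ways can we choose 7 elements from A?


C(n,k) = n! / (k!(n-k)!)
C(34,7) = 34! / (7!27!)
= 5379616

C(34,7) = 5379616


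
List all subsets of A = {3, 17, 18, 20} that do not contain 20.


A subset of A that omits 20 is a subset of A \ {20}, so there are 2^(n-1) = 2^3 = 8 of them.
Subsets excluding 20: ∅, {3}, {17}, {18}, {3, 17}, {3, 18}, {17, 18}, {3, 17, 18}

Subsets excluding 20 (8 total): ∅, {3}, {17}, {18}, {3, 17}, {3, 18}, {17, 18}, {3, 17, 18}


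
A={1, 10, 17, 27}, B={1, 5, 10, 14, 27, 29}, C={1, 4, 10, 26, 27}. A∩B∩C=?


A ∩ B = {1, 10, 27}
(A ∩ B) ∩ C = {1, 10, 27}

A ∩ B ∩ C = {1, 10, 27}


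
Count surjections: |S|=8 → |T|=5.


n = |S| = 8, k = |T| = 5. Surjections via inclusion-exclusion:
S(n,k) = Σ(-1)^i × C(k,i) × (k-i)^n, i=0 to k
i=0: (-1)^0×C(5,0)×5^8 = 390625
i=1: (-1)^1×C(5,1)×4^8 = -327680
i=2: (-1)^2×C(5,2)×3^8 = 65610
i=3: (-1)^3×C(5,3)×2^8 = -2560
i=4: (-1)^4×C(5,4)×1^8 = 5
i=5: (-1)^5×C(5,5)×0^8 = 0
Total = 126000

Number of surjections = 126000


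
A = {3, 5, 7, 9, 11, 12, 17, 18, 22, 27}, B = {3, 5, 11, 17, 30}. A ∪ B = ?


A ∪ B = all elements in A or B (or both)
A = {3, 5, 7, 9, 11, 12, 17, 18, 22, 27}
B = {3, 5, 11, 17, 30}
A ∪ B = {3, 5, 7, 9, 11, 12, 17, 18, 22, 27, 30}

A ∪ B = {3, 5, 7, 9, 11, 12, 17, 18, 22, 27, 30}


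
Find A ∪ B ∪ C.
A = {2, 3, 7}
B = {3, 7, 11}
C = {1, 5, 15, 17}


A ∪ B = {2, 3, 7, 11}
(A ∪ B) ∪ C = {1, 2, 3, 5, 7, 11, 15, 17}

A ∪ B ∪ C = {1, 2, 3, 5, 7, 11, 15, 17}


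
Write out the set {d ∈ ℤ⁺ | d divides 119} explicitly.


Checking each candidate:
Condition: positive divisors of 119
Result = {1, 7, 17, 119}

{1, 7, 17, 119}


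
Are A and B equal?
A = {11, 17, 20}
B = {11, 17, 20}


Two sets are equal iff they have exactly the same elements.
A = {11, 17, 20}
B = {11, 17, 20}
Same elements → A = B

Yes, A = B


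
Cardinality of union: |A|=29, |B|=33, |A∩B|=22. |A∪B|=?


|A ∪ B| = |A| + |B| - |A ∩ B|
= 29 + 33 - 22
= 40

|A ∪ B| = 40


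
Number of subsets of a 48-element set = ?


Number of subsets = 2^n
= 2^48
= 281474976710656

|P(A)| = 281474976710656


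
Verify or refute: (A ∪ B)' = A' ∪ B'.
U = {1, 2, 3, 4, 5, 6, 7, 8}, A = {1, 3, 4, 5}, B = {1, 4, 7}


LHS: A ∪ B = {1, 3, 4, 5, 7}
(A ∪ B)' = U \ (A ∪ B) = {2, 6, 8}
A' = {2, 6, 7, 8}, B' = {2, 3, 5, 6, 8}
Claimed RHS: A' ∪ B' = {2, 3, 5, 6, 7, 8}
Identity is INVALID: LHS = {2, 6, 8} but the RHS claimed here equals {2, 3, 5, 6, 7, 8}. The correct form is (A ∪ B)' = A' ∩ B'.

Identity is invalid: (A ∪ B)' = {2, 6, 8} but A' ∪ B' = {2, 3, 5, 6, 7, 8}. The correct De Morgan law is (A ∪ B)' = A' ∩ B'.


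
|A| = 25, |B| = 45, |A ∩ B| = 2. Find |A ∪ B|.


|A ∪ B| = |A| + |B| - |A ∩ B|
= 25 + 45 - 2
= 68

|A ∪ B| = 68


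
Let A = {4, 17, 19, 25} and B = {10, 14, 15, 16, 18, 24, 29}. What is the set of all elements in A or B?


A ∪ B = all elements in A or B (or both)
A = {4, 17, 19, 25}
B = {10, 14, 15, 16, 18, 24, 29}
A ∪ B = {4, 10, 14, 15, 16, 17, 18, 19, 24, 25, 29}

A ∪ B = {4, 10, 14, 15, 16, 17, 18, 19, 24, 25, 29}


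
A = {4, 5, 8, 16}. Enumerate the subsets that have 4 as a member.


A subset of A contains 4 iff the remaining 3 elements form any subset of A \ {4}.
Count: 2^(n-1) = 2^3 = 8
Subsets containing 4: {4}, {4, 5}, {4, 8}, {4, 16}, {4, 5, 8}, {4, 5, 16}, {4, 8, 16}, {4, 5, 8, 16}

Subsets containing 4 (8 total): {4}, {4, 5}, {4, 8}, {4, 16}, {4, 5, 8}, {4, 5, 16}, {4, 8, 16}, {4, 5, 8, 16}


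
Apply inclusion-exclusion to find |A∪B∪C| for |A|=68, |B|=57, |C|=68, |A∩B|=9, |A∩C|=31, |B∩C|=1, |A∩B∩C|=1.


|A∪B∪C| = |A|+|B|+|C| - |A∩B|-|A∩C|-|B∩C| + |A∩B∩C|
= 68+57+68 - 9-31-1 + 1
= 193 - 41 + 1
= 153

|A ∪ B ∪ C| = 153


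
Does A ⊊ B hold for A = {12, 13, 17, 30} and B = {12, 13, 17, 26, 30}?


A ⊂ B requires: A ⊆ B AND A ≠ B.
A ⊆ B? Yes
A = B? No
A ⊂ B: Yes (A is a proper subset of B)

Yes, A ⊂ B


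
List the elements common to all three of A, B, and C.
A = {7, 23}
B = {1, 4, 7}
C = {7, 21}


A ∩ B = {7}
(A ∩ B) ∩ C = {7}

A ∩ B ∩ C = {7}


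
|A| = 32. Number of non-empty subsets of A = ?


Total subsets = 2^n = 2^32 = 4294967296
Non-empty subsets exclude the empty set: 2^n - 1
= 4294967296 - 1
= 4294967295

Number of non-empty subsets = 4294967295


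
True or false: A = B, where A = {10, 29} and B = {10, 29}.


Two sets are equal iff they have exactly the same elements.
A = {10, 29}
B = {10, 29}
Same elements → A = B

Yes, A = B


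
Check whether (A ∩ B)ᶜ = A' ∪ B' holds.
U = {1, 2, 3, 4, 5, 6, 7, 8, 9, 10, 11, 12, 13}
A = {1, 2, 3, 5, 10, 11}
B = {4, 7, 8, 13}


LHS: A ∩ B = ∅
(A ∩ B)' = U \ (A ∩ B) = {1, 2, 3, 4, 5, 6, 7, 8, 9, 10, 11, 12, 13}
A' = {4, 6, 7, 8, 9, 12, 13}, B' = {1, 2, 3, 5, 6, 9, 10, 11, 12}
Claimed RHS: A' ∪ B' = {1, 2, 3, 4, 5, 6, 7, 8, 9, 10, 11, 12, 13}
Identity is VALID: LHS = RHS = {1, 2, 3, 4, 5, 6, 7, 8, 9, 10, 11, 12, 13} ✓

Identity is valid. (A ∩ B)' = A' ∪ B' = {1, 2, 3, 4, 5, 6, 7, 8, 9, 10, 11, 12, 13}


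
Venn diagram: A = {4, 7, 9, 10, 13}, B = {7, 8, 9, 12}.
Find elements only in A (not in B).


A = {4, 7, 9, 10, 13}
B = {7, 8, 9, 12}
Region: only in A (not in B)
Elements: {4, 10, 13}

Elements only in A (not in B): {4, 10, 13}


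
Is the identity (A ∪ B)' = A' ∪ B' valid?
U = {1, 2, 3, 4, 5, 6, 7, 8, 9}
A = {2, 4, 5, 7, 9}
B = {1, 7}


LHS: A ∪ B = {1, 2, 4, 5, 7, 9}
(A ∪ B)' = U \ (A ∪ B) = {3, 6, 8}
A' = {1, 3, 6, 8}, B' = {2, 3, 4, 5, 6, 8, 9}
Claimed RHS: A' ∪ B' = {1, 2, 3, 4, 5, 6, 8, 9}
Identity is INVALID: LHS = {3, 6, 8} but the RHS claimed here equals {1, 2, 3, 4, 5, 6, 8, 9}. The correct form is (A ∪ B)' = A' ∩ B'.

Identity is invalid: (A ∪ B)' = {3, 6, 8} but A' ∪ B' = {1, 2, 3, 4, 5, 6, 8, 9}. The correct De Morgan law is (A ∪ B)' = A' ∩ B'.


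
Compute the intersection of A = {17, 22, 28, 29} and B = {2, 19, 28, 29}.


A ∩ B = elements in both A and B
A = {17, 22, 28, 29}
B = {2, 19, 28, 29}
A ∩ B = {28, 29}

A ∩ B = {28, 29}


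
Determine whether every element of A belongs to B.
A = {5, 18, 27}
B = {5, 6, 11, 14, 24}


A ⊆ B means every element of A is in B.
Elements in A not in B: {18, 27}
So A ⊄ B.

No, A ⊄ B


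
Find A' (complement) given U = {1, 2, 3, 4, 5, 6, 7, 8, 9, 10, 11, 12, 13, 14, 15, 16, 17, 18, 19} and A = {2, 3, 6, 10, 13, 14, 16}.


Aᶜ = U \ A = elements in U but not in A
U = {1, 2, 3, 4, 5, 6, 7, 8, 9, 10, 11, 12, 13, 14, 15, 16, 17, 18, 19}
A = {2, 3, 6, 10, 13, 14, 16}
Aᶜ = {1, 4, 5, 7, 8, 9, 11, 12, 15, 17, 18, 19}

Aᶜ = {1, 4, 5, 7, 8, 9, 11, 12, 15, 17, 18, 19}


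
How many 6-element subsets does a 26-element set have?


C(n,k) = n! / (k!(n-k)!)
C(26,6) = 26! / (6!20!)
= 230230

C(26,6) = 230230


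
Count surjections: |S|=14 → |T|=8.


n = |S| = 14, k = |T| = 8. Surjections via inclusion-exclusion:
S(n,k) = Σ(-1)^i × C(k,i) × (k-i)^n, i=0 to k
i=0: (-1)^0×C(8,0)×8^14 = 4398046511104
i=1: (-1)^1×C(8,1)×7^14 = -5425784582792
i=2: (-1)^2×C(8,2)×6^14 = 2194196594688
i=3: (-1)^3×C(8,3)×5^14 = -341796875000
i=4: (-1)^4×C(8,4)×4^14 = 18790481920
i=5: (-1)^5×C(8,5)×3^14 = -267846264
i=6: (-1)^6×C(8,6)×2^14 = 458752
i=7: (-1)^7×C(8,7)×1^14 = -8
i=8: (-1)^8×C(8,8)×0^14 = 0
Total = 843184742400

Number of surjections = 843184742400


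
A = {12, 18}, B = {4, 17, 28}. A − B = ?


A \ B = elements in A but not in B
A = {12, 18}
B = {4, 17, 28}
Remove from A any elements in B
A \ B = {12, 18}

A \ B = {12, 18}
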